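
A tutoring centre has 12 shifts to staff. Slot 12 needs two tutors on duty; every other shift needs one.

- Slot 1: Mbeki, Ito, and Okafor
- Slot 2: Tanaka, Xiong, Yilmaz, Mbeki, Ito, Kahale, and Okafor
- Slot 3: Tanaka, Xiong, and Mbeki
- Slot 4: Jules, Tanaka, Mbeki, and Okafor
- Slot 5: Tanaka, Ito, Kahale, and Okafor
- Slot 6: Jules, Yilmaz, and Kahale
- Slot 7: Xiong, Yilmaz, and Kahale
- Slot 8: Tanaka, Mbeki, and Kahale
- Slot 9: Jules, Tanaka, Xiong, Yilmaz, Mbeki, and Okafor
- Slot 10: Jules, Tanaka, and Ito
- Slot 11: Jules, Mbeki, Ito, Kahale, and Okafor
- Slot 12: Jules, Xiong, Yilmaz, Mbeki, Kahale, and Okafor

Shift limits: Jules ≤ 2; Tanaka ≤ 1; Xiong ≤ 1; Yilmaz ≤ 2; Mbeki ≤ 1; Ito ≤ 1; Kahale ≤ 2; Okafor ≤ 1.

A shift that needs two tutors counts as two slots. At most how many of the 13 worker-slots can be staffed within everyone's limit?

Total capacity across all tutors is 2+1+1+2+1+1+2+1 = 11, and 13 slots are needed, so at most 11 can be filled.
An assignment achieving 11: Slot 1→Mbeki, Slot 3→Tanaka, Slot 4→Okafor, Slot 5→Ito, Slot 6→Jules, Slot 7→Xiong, Slot 8→Kahale, Slot 9→Yilmaz, Slot 10→Jules, Slot 11→Kahale, Slot 12→Yilmaz.
Loads: Jules 2/2, Tanaka 1/1, Xiong 1/1, Yilmaz 2/2, Mbeki 1/1, Ito 1/1, Kahale 2/2, Okafor 1/1.

11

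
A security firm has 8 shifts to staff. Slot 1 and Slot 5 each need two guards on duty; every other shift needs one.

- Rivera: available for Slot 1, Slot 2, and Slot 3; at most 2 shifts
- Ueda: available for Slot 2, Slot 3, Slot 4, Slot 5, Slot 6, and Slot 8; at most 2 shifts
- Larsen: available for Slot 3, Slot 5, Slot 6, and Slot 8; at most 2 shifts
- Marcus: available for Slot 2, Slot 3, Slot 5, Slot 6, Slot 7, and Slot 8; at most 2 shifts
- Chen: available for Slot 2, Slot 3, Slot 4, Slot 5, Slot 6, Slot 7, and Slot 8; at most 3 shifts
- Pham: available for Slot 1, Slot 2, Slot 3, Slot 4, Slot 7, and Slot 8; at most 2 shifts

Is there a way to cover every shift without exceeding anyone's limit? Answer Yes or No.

Yes

Slot 1 can only be covered by Rivera and Pham, so that assignment is forced.
One valid schedule: Slot 1→Rivera+Pham, Slot 2→Rivera, Slot 3→Larsen, Slot 4→Ueda, Slot 5→Marcus+Chen, Slot 6→Ueda, Slot 7→Marcus, Slot 8→Larsen.
Loads: Rivera 2/2, Ueda 2/2, Larsen 2/2, Marcus 2/2, Chen 1/3, Pham 1/2 — all within limits.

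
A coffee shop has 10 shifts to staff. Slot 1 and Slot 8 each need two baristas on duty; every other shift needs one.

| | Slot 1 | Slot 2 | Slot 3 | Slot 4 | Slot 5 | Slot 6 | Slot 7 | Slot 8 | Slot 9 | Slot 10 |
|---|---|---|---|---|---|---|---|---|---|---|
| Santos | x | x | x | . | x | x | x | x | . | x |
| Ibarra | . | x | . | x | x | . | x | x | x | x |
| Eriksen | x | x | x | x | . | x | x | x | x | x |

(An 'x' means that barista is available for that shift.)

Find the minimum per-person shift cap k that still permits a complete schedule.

4

With 3 baristas and 12 worker-slots to fill, someone must work at least ⌈12/3⌉ = 4 shifts, so k ≥ 4.
k = 4 works: Slot 1→Santos+Eriksen, Slot 2→Ibarra, Slot 3→Santos, Slot 4→Ibarra, Slot 5→Santos, Slot 6→Santos, Slot 7→Eriksen, Slot 8→Ibarra+Eriksen, Slot 9→Ibarra, Slot 10→Eriksen.
Loads: Santos 4, Ibarra 4, Eriksen 4 — all ≤ 4.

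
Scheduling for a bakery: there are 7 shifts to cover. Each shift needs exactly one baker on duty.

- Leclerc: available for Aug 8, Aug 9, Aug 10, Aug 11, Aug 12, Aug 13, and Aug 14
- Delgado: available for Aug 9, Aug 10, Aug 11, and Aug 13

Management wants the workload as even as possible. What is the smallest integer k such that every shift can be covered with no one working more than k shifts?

With 2 bakers and 7 worker-slots to fill, someone must work at least ⌈7/2⌉ = 4 shifts, so k ≥ 4.
k = 4 works: Aug 8→Leclerc, Aug 9→Leclerc, Aug 10→Delgado, Aug 11→Delgado, Aug 12→Leclerc, Aug 13→Delgado, Aug 14→Leclerc.
Loads: Leclerc 4, Delgado 3 — all ≤ 4.

4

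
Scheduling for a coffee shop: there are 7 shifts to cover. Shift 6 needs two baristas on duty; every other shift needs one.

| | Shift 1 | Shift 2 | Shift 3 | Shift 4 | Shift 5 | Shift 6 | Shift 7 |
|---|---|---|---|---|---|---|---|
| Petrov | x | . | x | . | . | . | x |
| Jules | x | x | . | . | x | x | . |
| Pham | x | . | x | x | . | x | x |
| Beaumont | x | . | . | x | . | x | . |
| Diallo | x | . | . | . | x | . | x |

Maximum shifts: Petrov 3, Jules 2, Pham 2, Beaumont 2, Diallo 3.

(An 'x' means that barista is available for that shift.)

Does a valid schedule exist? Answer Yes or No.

Yes

Shift 2 can only be covered by Jules, so that assignment is forced.
One valid schedule: Shift 1→Petrov, Shift 2→Jules, Shift 3→Petrov, Shift 4→Pham, Shift 5→Jules, Shift 6→Pham+Beaumont, Shift 7→Petrov.
Loads: Petrov 3/3, Jules 2/2, Pham 2/2, Beaumont 1/2, Diallo 0/3 — all within limits.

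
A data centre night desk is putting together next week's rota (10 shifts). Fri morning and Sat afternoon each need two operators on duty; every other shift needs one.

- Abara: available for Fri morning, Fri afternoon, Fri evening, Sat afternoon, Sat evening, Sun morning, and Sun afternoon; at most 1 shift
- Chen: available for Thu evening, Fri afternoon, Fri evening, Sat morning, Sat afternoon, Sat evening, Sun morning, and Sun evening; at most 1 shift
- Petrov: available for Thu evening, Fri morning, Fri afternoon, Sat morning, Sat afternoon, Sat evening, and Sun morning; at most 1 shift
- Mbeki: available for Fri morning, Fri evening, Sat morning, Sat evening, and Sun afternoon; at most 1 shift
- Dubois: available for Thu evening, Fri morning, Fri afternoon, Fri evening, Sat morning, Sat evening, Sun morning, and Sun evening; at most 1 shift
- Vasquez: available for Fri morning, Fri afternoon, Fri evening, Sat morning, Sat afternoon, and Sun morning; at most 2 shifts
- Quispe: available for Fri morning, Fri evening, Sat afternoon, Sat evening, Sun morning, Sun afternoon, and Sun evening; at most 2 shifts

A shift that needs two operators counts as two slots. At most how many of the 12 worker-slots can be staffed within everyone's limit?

9

Total capacity across all operators is 1+1+1+1+1+2+2 = 9, and 12 slots are needed, so at most 9 can be filled.
An assignment achieving 9: Thu evening→Chen, Fri morning→Vasquez+Quispe, Fri afternoon→Petrov, Sat morning→Mbeki, Sat afternoon→Vasquez+Quispe, Sun afternoon→Abara, Sun evening→Dubois.
Loads: Abara 1/1, Chen 1/1, Petrov 1/1, Mbeki 1/1, Dubois 1/1, Vasquez 2/2, Quispe 2/2.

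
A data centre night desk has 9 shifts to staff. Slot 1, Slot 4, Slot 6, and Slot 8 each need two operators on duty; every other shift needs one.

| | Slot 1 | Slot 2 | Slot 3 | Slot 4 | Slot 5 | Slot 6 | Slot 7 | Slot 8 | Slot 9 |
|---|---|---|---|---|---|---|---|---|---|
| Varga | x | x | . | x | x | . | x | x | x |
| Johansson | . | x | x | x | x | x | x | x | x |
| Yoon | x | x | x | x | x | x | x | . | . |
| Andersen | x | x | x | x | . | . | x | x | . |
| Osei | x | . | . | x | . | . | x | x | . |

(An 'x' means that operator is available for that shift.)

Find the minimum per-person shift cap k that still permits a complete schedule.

3

With 5 operators and 13 worker-slots to fill, someone must work at least ⌈13/5⌉ = 3 shifts, so k ≥ 3.
k = 3 works: Slot 1→Yoon+Andersen, Slot 2→Varga, Slot 3→Johansson, Slot 4→Yoon+Andersen, Slot 5→Varga, Slot 6→Johansson+Yoon, Slot 7→Johansson, Slot 8→Andersen+Osei, Slot 9→Varga.
Loads: Varga 3, Johansson 3, Yoon 3, Andersen 3, Osei 1 — all ≤ 3.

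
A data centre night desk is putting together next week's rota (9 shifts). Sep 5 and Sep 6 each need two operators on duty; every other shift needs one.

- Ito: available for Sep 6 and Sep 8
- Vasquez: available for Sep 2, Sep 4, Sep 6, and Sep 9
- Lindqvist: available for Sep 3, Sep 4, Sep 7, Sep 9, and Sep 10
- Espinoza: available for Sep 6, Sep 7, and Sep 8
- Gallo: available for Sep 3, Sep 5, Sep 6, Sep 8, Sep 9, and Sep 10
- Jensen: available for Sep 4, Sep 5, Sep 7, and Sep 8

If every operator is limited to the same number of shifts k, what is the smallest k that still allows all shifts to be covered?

With 6 operators and 11 worker-slots to fill, someone must work at least ⌈11/6⌉ = 2 shifts, so k ≥ 2.
k = 2 works: Sep 2→Vasquez, Sep 3→Lindqvist, Sep 4→Vasquez, Sep 5→Gallo+Jensen, Sep 6→Ito+Espinoza, Sep 7→Espinoza, Sep 8→Ito, Sep 9→Gallo, Sep 10→Lindqvist.
Loads: Ito 2, Vasquez 2, Lindqvist 2, Espinoza 2, Gallo 2, Jensen 1 — all ≤ 2.

2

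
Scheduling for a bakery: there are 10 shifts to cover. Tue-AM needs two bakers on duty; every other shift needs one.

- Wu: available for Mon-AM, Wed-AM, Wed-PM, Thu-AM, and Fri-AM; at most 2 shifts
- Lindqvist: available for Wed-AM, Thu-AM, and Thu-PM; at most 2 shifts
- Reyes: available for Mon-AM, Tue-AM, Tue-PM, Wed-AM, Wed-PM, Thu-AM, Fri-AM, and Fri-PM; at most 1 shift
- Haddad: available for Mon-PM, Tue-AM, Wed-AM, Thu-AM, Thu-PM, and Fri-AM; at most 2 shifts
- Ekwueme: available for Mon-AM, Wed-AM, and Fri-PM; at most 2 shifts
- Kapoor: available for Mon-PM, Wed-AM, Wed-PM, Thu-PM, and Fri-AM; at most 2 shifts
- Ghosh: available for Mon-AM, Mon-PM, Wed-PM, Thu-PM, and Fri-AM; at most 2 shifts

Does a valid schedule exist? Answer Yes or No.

No

Total capacity is 13 and 11 slots are needed, so capacity alone doesn't rule it out.
Shifts {Tue-AM, Tue-PM} need 3 worker-slots in total, but the bakers available for any of those shifts (Reyes and Haddad) can supply at most 2 among them. So no valid schedule exists.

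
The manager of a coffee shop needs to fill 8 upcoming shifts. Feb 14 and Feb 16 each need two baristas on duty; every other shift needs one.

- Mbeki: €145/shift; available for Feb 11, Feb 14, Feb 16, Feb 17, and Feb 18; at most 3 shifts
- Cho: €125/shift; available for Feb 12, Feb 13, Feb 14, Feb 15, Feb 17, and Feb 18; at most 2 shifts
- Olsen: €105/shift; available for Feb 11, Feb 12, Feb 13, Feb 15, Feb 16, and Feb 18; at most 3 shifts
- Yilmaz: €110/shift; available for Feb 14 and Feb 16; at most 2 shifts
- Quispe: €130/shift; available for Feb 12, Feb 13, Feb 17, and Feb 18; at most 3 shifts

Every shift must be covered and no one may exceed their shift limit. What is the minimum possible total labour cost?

€1175

Picking the cheapest available barista for each shift independently would cost €1100, but that ignores the shift limits.
An optimal schedule: Feb 11→Olsen, Feb 12→Cho, Feb 13→Quispe, Feb 14→Yilmaz+Cho, Feb 15→Olsen, Feb 16→Olsen+Yilmaz, Feb 17→Quispe, Feb 18→Quispe.
Total: 105 + 125 + 130 + 110 + 125 + 105 + 105 + 110 + 130 + 130 = €1175.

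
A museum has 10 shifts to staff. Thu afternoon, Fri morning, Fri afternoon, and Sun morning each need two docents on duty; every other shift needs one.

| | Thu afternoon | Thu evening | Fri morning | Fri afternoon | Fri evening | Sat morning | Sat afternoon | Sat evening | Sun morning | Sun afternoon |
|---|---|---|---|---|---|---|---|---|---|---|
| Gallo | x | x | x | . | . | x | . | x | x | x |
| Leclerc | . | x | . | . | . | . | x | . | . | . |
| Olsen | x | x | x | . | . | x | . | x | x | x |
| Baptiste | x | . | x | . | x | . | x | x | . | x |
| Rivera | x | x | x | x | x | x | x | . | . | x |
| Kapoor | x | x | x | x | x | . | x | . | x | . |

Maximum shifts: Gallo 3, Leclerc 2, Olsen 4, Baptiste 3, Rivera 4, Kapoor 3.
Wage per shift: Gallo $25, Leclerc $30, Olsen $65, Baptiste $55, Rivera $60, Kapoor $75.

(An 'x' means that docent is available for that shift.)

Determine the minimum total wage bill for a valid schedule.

Fri afternoon can only be covered by Rivera and Kapoor, so that assignment is forced.
Picking the cheapest available docent for each shift independently would cost $570, but that ignores the shift limits.
An optimal schedule: Thu afternoon→Baptiste+Rivera, Thu evening→Leclerc, Fri morning→Baptiste+Rivera, Fri afternoon→Rivera+Kapoor, Fri evening→Baptiste, Sat morning→Gallo, Sat afternoon→Leclerc, Sat evening→Gallo, Sun morning→Gallo+Olsen, Sun afternoon→Rivera.
Total: 55 + 60 + 30 + 55 + 60 + 60 + 75 + 55 + 25 + 30 + 25 + 25 + 65 + 60 = $680.

$680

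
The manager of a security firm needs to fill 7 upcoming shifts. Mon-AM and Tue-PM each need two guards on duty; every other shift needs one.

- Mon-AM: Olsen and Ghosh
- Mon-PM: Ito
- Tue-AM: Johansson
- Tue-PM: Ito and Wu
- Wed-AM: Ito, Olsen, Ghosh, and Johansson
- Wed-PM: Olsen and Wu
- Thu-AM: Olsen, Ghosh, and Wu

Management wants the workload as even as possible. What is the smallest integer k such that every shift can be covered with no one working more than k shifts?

With 5 guards and 9 worker-slots to fill, someone must work at least ⌈9/5⌉ = 2 shifts, so k ≥ 2.
k = 2 works: Mon-AM→Olsen+Ghosh, Mon-PM→Ito, Tue-AM→Johansson, Tue-PM→Ito+Wu, Wed-AM→Johansson, Wed-PM→Olsen, Thu-AM→Ghosh.
Loads: Ito 2, Olsen 2, Ghosh 2, Wu 1, Johansson 2 — all ≤ 2.

2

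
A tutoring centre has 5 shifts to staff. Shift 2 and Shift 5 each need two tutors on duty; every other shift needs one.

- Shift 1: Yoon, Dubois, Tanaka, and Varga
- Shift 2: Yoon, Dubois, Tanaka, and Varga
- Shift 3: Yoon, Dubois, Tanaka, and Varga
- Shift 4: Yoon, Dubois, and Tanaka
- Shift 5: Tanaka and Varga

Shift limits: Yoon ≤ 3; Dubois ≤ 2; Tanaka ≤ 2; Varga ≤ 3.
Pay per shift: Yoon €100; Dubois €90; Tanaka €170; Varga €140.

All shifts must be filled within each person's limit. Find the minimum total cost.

€790

Shift 5 can only be covered by Tanaka and Varga, so that assignment is forced.
Picking the cheapest available tutor for each shift independently would cost €770, but that ignores the shift limits.
An optimal schedule: Shift 1→Yoon, Shift 2→Dubois+Yoon, Shift 3→Yoon, Shift 4→Dubois, Shift 5→Varga+Tanaka.
Total: 100 + 90 + 100 + 100 + 90 + 140 + 170 = €790.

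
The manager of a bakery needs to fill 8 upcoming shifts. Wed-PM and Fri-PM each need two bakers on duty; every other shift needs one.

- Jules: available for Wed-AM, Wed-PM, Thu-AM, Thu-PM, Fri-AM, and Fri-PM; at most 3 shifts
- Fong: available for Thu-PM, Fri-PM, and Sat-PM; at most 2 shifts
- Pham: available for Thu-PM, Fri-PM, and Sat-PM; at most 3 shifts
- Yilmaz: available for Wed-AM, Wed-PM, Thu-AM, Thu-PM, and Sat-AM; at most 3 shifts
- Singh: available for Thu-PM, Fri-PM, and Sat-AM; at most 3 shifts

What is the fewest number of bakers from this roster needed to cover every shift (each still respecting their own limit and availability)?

10 slots to fill and no one can take more than 3, so at least ⌈10/3⌉ = 4 bakers are needed.
Jules, Fong, Pham, and Yilmaz alone can cover everything: Wed-AM→Jules, Wed-PM→Jules+Yilmaz, Thu-AM→Yilmaz, Thu-PM→Pham, Fri-AM→Jules, Fri-PM→Fong+Pham, Sat-AM→Yilmaz, Sat-PM→Fong.

4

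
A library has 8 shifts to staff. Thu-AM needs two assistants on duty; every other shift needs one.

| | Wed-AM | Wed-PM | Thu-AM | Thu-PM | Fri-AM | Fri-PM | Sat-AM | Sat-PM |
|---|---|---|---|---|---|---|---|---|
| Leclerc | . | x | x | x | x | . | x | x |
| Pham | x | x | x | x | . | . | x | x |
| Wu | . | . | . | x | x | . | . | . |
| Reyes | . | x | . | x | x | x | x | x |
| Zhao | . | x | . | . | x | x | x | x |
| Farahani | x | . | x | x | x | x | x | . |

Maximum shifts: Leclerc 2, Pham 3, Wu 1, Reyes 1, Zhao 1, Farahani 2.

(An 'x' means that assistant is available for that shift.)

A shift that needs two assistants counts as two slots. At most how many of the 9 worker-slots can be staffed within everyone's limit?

9

Total capacity across all assistants is 2+3+1+1+1+2 = 10, and 9 slots are needed, so at most 9 can be filled.
An assignment achieving 9: Wed-AM→Pham, Wed-PM→Leclerc, Thu-AM→Leclerc+Pham, Thu-PM→Wu, Fri-AM→Zhao, Fri-PM→Reyes, Sat-AM→Farahani, Sat-PM→Pham.
Loads: Leclerc 2/2, Pham 3/3, Wu 1/1, Reyes 1/1, Zhao 1/1, Farahani 1/2.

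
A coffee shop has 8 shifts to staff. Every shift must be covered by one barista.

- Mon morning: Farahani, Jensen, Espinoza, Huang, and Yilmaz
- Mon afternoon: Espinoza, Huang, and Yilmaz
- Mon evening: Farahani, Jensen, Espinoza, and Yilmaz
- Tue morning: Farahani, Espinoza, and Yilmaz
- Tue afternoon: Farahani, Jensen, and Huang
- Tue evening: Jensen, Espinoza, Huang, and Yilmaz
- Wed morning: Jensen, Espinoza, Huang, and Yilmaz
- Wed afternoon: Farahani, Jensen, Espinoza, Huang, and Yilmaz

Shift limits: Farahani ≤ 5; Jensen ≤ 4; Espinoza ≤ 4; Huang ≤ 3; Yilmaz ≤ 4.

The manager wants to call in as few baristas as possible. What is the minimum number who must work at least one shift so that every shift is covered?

8 slots to fill and no one can take more than 5, so at least ⌈8/5⌉ = 2 baristas are needed.
Farahani and Espinoza alone can cover everything: Mon morning→Farahani, Mon afternoon→Espinoza, Mon evening→Farahani, Tue morning→Farahani, Tue afternoon→Farahani, Tue evening→Espinoza, Wed morning→Espinoza, Wed afternoon→Farahani.

2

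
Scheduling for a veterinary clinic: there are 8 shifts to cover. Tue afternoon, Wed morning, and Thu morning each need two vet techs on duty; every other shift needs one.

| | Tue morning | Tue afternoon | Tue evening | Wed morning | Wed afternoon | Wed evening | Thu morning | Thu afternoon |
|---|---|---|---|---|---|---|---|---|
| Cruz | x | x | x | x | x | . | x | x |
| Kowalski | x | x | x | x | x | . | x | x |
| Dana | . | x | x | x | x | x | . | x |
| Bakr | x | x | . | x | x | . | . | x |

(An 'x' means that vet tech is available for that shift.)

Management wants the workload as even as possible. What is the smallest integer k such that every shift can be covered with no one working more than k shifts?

With 4 vet techs and 11 worker-slots to fill, someone must work at least ⌈11/4⌉ = 3 shifts, so k ≥ 3.
k = 3 works: Tue morning→Cruz, Tue afternoon→Dana+Bakr, Tue evening→Cruz, Wed morning→Dana+Bakr, Wed afternoon→Kowalski, Wed evening→Dana, Thu morning→Cruz+Kowalski, Thu afternoon→Kowalski.
Loads: Cruz 3, Kowalski 3, Dana 3, Bakr 2 — all ≤ 3.

3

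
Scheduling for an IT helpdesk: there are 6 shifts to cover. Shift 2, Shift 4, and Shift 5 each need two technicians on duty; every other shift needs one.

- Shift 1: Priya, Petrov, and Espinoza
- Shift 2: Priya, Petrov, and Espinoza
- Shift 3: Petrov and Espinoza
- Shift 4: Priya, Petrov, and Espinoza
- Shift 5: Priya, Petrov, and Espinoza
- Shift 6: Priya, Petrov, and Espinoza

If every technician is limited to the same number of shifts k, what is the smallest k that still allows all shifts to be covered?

3

With 3 technicians and 9 worker-slots to fill, someone must work at least ⌈9/3⌉ = 3 shifts, so k ≥ 3.
k = 3 works: Shift 1→Priya, Shift 2→Priya+Petrov, Shift 3→Petrov, Shift 4→Priya+Espinoza, Shift 5→Petrov+Espinoza, Shift 6→Espinoza.
Loads: Priya 3, Petrov 3, Espinoza 3 — all ≤ 3.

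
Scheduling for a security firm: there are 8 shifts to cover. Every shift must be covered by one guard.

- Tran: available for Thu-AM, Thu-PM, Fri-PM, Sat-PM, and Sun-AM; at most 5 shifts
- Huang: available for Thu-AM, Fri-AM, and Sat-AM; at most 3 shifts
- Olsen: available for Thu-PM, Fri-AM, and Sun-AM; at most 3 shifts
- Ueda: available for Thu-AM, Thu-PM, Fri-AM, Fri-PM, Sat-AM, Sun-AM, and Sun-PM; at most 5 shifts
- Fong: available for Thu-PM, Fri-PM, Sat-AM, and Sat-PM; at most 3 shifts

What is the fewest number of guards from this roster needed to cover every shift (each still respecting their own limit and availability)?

8 slots to fill and no one can take more than 5, so at least ⌈8/5⌉ = 2 guards are needed.
Tran and Ueda alone can cover everything: Thu-AM→Tran, Thu-PM→Tran, Fri-AM→Ueda, Fri-PM→Tran, Sat-AM→Ueda, Sat-PM→Tran, Sun-AM→Tran, Sun-PM→Ueda.

2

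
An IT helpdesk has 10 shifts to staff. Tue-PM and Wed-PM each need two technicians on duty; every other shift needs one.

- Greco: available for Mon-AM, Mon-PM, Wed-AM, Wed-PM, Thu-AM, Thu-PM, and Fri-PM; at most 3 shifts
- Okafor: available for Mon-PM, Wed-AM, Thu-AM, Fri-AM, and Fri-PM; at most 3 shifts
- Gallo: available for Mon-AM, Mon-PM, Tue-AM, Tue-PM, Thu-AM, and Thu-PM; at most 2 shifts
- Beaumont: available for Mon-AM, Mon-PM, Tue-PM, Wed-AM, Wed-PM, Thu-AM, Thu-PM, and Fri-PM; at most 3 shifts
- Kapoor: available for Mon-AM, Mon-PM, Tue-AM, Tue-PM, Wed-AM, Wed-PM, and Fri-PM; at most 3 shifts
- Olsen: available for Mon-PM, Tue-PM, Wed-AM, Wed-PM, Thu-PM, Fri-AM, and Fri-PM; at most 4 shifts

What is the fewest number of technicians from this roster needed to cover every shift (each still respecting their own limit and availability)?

12 slots to fill and no one can take more than 4, so at least ⌈12/4⌉ = 3 technicians are needed.
Any 3 technicians together have capacity at most 4+3+3 = 10 < 12 slots, so 3 can never suffice.
Greco, Okafor, Gallo, and Olsen alone can cover everything: Mon-AM→Greco, Mon-PM→Olsen, Tue-AM→Gallo, Tue-PM→Gallo+Olsen, Wed-AM→Greco, Wed-PM→Greco+Olsen, Thu-AM→Okafor, Thu-PM→Olsen, Fri-AM→Okafor, Fri-PM→Okafor.

4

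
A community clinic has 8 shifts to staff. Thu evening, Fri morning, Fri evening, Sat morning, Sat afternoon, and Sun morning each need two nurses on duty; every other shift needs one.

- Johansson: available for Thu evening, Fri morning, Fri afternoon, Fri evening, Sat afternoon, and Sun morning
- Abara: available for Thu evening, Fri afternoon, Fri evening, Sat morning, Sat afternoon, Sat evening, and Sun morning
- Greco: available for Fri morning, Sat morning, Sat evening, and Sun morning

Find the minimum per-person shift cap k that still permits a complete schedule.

5

With 3 nurses and 14 worker-slots to fill, someone must work at least ⌈14/3⌉ = 5 shifts, so k ≥ 5.
k = 5 works: Thu evening→Johansson+Abara, Fri morning→Johansson+Greco, Fri afternoon→Johansson, Fri evening→Johansson+Abara, Sat morning→Abara+Greco, Sat afternoon→Johansson+Abara, Sat evening→Greco, Sun morning→Abara+Greco.
Loads: Johansson 5, Abara 5, Greco 4 — all ≤ 5.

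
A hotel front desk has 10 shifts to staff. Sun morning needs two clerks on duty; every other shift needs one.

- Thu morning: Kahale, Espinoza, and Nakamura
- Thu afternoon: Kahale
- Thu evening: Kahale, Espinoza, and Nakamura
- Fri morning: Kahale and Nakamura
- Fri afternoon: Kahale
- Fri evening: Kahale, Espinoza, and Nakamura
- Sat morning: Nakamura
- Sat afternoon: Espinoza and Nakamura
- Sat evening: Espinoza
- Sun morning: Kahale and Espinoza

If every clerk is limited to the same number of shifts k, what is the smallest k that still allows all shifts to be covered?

4

With 3 clerks and 11 worker-slots to fill, someone must work at least ⌈11/3⌉ = 4 shifts, so k ≥ 4.
k = 4 works: Thu morning→Espinoza, Thu afternoon→Kahale, Thu evening→Nakamura, Fri morning→Kahale, Fri afternoon→Kahale, Fri evening→Nakamura, Sat morning→Nakamura, Sat afternoon→Espinoza, Sat evening→Espinoza, Sun morning→Kahale+Espinoza.
Loads: Kahale 4, Espinoza 4, Nakamura 3 — all ≤ 4.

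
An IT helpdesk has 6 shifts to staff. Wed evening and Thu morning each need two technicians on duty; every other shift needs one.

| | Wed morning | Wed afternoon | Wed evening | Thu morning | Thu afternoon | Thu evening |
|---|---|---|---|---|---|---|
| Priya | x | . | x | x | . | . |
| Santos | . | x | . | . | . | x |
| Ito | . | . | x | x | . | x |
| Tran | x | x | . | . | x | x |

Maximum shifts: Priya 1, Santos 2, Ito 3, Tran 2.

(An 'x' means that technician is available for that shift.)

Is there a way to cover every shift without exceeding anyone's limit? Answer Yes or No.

Total capacity is 8 and 8 slots are needed, so capacity alone doesn't rule it out.
Shifts {Wed evening, Thu morning} need 4 worker-slots in total, but the technicians available for any of those shifts (Priya and Ito) can supply at most 3 among them. So no valid schedule exists.

No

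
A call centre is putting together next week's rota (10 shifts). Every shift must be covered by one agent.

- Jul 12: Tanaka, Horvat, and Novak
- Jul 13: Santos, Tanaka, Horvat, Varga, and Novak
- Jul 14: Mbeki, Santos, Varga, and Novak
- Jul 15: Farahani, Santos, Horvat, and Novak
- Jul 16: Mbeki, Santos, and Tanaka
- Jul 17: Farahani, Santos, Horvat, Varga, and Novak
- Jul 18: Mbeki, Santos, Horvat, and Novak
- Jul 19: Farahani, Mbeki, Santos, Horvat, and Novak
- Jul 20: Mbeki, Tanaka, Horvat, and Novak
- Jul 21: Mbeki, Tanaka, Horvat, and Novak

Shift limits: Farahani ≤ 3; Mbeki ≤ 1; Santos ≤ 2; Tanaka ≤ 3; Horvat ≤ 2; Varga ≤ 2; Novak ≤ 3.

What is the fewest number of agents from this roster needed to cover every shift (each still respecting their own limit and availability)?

4

10 slots to fill and no one can take more than 3, so at least ⌈10/3⌉ = 4 agents are needed.
Farahani, Mbeki, Tanaka, and Novak alone can cover everything: Jul 12→Tanaka, Jul 13→Tanaka, Jul 14→Mbeki, Jul 15→Farahani, Jul 16→Tanaka, Jul 17→Farahani, Jul 18→Novak, Jul 19→Farahani, Jul 20→Novak, Jul 21→Novak.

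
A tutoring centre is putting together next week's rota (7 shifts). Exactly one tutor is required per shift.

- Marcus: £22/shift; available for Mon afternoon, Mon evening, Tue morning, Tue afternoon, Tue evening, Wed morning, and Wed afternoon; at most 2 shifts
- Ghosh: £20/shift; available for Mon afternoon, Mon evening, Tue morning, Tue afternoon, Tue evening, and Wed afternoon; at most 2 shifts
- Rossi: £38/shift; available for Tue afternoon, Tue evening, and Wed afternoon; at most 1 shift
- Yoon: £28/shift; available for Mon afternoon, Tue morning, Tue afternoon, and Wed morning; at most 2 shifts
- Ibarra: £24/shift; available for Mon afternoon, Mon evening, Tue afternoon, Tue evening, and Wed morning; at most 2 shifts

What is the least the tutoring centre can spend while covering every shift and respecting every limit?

£160

Picking the cheapest available tutor for each shift independently would cost £142, but that ignores the shift limits.
An optimal schedule: Mon afternoon→Ibarra, Mon evening→Ghosh, Tue morning→Ghosh, Tue afternoon→Yoon, Tue evening→Ibarra, Wed morning→Marcus, Wed afternoon→Marcus.
Total: 24 + 20 + 20 + 28 + 24 + 22 + 22 = £160.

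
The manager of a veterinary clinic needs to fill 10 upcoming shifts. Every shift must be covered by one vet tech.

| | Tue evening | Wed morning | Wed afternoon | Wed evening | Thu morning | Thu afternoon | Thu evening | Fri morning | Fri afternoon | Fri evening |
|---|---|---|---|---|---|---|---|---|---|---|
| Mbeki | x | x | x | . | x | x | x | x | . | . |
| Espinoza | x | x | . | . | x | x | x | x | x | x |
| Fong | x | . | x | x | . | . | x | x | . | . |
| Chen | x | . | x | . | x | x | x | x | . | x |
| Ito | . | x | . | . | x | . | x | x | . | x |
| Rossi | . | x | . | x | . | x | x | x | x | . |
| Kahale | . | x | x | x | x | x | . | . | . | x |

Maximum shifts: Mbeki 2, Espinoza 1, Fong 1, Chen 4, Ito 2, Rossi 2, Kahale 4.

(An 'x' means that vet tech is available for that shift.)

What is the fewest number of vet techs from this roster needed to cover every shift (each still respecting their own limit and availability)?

3

10 slots to fill and no one can take more than 4, so at least ⌈10/4⌉ = 3 vet techs are needed.
Chen, Rossi, and Kahale alone can cover everything: Tue evening→Chen, Wed morning→Rossi, Wed afternoon→Chen, Wed evening→Kahale, Thu morning→Kahale, Thu afternoon→Kahale, Thu evening→Chen, Fri morning→Chen, Fri afternoon→Rossi, Fri evening→Kahale.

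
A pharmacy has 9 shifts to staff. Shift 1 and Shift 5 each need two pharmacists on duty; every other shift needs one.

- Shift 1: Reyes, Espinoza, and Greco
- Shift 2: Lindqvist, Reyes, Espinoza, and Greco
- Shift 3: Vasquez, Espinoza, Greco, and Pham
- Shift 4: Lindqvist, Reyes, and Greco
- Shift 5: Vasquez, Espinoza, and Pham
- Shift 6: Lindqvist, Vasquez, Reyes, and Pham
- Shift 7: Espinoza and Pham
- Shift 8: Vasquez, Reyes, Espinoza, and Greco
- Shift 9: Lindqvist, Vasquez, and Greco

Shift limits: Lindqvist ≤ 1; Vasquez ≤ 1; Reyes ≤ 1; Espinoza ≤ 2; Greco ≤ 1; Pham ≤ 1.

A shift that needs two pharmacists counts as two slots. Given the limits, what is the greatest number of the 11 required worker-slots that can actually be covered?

7

Total capacity across all pharmacists is 1+1+1+2+1+1 = 7, and 11 slots are needed, so at most 7 can be filled.
An assignment achieving 7: Shift 1→Reyes+Espinoza, Shift 4→Lindqvist, Shift 5→Vasquez+Pham, Shift 7→Espinoza, Shift 9→Greco.
Loads: Lindqvist 1/1, Vasquez 1/1, Reyes 1/1, Espinoza 2/2, Greco 1/1, Pham 1/1.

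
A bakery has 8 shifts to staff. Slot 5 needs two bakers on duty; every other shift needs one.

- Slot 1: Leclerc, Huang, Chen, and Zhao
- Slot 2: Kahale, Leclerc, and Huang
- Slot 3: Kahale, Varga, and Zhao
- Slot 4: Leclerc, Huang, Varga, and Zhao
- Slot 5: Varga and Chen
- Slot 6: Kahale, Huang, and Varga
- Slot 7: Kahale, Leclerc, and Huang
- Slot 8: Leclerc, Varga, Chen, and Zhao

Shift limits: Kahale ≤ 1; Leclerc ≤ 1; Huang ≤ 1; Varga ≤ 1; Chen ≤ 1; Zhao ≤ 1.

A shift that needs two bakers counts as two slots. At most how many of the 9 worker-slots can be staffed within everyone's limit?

6

Total capacity across all bakers is 1+1+1+1+1+1 = 6, and 9 slots are needed, so at most 6 can be filled.
An assignment achieving 6: Slot 2→Kahale, Slot 3→Zhao, Slot 5→Varga+Chen, Slot 6→Huang, Slot 7→Leclerc.
Loads: Kahale 1/1, Leclerc 1/1, Huang 1/1, Varga 1/1, Chen 1/1, Zhao 1/1.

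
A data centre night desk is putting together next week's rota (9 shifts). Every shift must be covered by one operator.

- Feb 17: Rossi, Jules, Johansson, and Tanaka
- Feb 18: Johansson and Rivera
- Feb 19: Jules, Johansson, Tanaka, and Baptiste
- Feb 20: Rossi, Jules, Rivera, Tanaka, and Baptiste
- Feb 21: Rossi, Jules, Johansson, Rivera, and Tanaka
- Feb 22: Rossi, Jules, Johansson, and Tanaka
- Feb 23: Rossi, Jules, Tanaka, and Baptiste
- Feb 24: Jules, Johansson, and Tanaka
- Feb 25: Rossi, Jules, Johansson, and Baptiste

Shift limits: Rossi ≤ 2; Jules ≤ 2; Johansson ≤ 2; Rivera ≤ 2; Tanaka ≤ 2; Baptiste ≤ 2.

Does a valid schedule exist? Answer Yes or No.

One valid schedule: Feb 17→Rossi, Feb 18→Johansson, Feb 19→Jules, Feb 20→Rivera, Feb 21→Rivera, Feb 22→Rossi, Feb 23→Tanaka, Feb 24→Jules, Feb 25→Johansson.
Loads: Rossi 2/2, Jules 2/2, Johansson 2/2, Rivera 2/2, Tanaka 1/2, Baptiste 0/2 — all within limits.

Yes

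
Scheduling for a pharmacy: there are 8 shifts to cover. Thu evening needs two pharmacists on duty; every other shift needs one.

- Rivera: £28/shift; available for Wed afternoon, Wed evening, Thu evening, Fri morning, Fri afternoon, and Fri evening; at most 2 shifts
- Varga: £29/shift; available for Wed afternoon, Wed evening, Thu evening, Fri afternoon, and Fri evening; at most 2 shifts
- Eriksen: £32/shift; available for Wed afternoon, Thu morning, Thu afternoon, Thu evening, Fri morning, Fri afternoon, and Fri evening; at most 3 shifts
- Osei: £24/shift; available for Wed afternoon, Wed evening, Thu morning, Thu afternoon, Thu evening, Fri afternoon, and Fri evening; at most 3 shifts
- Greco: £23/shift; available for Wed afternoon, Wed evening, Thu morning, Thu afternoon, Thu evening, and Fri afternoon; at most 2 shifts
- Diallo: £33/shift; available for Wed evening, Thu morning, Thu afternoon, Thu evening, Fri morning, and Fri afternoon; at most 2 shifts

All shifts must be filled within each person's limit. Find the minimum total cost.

£232

Picking the cheapest available pharmacist for each shift independently would cost £214, but that ignores the shift limits.
An optimal schedule: Wed afternoon→Osei, Wed evening→Osei, Thu morning→Greco, Thu afternoon→Greco, Thu evening→Rivera+Varga, Fri morning→Rivera, Fri afternoon→Varga, Fri evening→Osei.
Total: 24 + 24 + 23 + 23 + 28 + 29 + 28 + 29 + 24 = £232.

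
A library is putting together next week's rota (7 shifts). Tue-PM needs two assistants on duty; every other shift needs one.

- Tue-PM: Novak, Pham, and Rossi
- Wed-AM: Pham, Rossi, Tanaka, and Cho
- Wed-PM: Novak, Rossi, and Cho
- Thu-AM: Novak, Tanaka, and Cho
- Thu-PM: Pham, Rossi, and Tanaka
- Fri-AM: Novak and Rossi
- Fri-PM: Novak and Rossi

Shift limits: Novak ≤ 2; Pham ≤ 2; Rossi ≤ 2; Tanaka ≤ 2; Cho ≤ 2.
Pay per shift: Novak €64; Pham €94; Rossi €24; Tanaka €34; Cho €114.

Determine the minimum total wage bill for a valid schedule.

Picking the cheapest available assistant for each shift independently would cost €242, but that ignores the shift limits.
An optimal schedule: Tue-PM→Pham+Rossi, Wed-AM→Tanaka, Wed-PM→Rossi, Thu-AM→Tanaka, Thu-PM→Pham, Fri-AM→Novak, Fri-PM→Novak.
Total: 94 + 24 + 34 + 24 + 34 + 94 + 64 + 64 = €432.

€432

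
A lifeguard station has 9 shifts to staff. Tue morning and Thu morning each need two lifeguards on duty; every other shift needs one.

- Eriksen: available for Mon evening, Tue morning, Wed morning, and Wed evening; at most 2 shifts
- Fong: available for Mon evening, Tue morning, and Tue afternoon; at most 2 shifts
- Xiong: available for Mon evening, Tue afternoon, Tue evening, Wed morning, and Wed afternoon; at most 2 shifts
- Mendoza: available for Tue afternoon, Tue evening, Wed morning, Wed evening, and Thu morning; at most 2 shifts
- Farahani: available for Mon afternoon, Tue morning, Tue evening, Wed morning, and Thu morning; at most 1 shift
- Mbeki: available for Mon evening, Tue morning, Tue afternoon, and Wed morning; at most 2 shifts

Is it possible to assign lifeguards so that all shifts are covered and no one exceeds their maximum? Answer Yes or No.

Total capacity is 11 and 11 slots are needed, so capacity alone doesn't rule it out.
Shifts {Mon afternoon, Thu morning} need 3 worker-slots in total, but the lifeguards available for any of those shifts (Mendoza and Farahani) can supply at most 2 among them. So no valid schedule exists.

No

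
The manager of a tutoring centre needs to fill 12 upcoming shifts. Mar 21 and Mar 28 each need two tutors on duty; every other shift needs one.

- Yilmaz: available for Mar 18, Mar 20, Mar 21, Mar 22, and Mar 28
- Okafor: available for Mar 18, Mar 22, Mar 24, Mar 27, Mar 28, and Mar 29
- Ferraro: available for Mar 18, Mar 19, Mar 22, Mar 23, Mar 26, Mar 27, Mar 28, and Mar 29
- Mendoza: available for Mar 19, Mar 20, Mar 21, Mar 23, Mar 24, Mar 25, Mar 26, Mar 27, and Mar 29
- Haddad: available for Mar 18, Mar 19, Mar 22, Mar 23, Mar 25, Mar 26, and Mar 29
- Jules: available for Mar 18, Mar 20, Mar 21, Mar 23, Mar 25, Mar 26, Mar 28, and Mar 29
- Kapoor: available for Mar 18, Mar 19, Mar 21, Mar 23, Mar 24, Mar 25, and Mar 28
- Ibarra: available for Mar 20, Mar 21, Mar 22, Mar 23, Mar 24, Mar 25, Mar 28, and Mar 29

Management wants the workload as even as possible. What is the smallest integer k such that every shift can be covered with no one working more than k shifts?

2

With 8 tutors and 14 worker-slots to fill, someone must work at least ⌈14/8⌉ = 2 shifts, so k ≥ 2.
k = 2 works: Mar 18→Haddad, Mar 19→Ferraro, Mar 20→Yilmaz, Mar 21→Jules+Kapoor, Mar 22→Yilmaz, Mar 23→Mendoza, Mar 24→Okafor, Mar 25→Mendoza, Mar 26→Ferraro, Mar 27→Okafor, Mar 28→Jules+Kapoor, Mar 29→Haddad.
Loads: Yilmaz 2, Okafor 2, Ferraro 2, Mendoza 2, Haddad 2, Jules 2, Kapoor 2, Ibarra 0 — all ≤ 2.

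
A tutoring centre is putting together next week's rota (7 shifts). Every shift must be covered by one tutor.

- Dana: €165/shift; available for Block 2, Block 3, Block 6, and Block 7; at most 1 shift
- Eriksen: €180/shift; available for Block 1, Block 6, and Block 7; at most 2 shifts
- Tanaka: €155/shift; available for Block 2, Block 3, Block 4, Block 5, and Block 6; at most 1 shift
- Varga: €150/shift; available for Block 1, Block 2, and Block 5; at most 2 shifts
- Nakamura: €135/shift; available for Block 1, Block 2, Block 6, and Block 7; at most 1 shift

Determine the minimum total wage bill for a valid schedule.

€1115

Block 4 can only be covered by Tanaka, so that assignment is forced.
Picking the cheapest available tutor for each shift independently would cost €1000, but that ignores the shift limits.
An optimal schedule: Block 1→Eriksen, Block 2→Varga, Block 3→Dana, Block 4→Tanaka, Block 5→Varga, Block 6→Nakamura, Block 7→Eriksen.
Total: 180 + 150 + 165 + 155 + 150 + 135 + 180 = €1115.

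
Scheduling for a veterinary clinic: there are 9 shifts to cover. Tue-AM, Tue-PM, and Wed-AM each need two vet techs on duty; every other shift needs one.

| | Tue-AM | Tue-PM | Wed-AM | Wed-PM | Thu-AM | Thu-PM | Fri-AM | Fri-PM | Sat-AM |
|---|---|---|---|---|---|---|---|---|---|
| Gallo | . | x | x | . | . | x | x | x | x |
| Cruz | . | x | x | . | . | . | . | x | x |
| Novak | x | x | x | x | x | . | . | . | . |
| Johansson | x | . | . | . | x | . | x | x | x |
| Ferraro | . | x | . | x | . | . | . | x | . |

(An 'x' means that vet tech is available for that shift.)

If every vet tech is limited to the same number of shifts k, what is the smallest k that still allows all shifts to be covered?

With 5 vet techs and 12 worker-slots to fill, someone must work at least ⌈12/5⌉ = 3 shifts, so k ≥ 3.
k = 3 works: Tue-AM→Novak+Johansson, Tue-PM→Cruz+Ferraro, Wed-AM→Gallo+Cruz, Wed-PM→Novak, Thu-AM→Novak, Thu-PM→Gallo, Fri-AM→Gallo, Fri-PM→Johansson, Sat-AM→Cruz.
Loads: Gallo 3, Cruz 3, Novak 3, Johansson 2, Ferraro 1 — all ≤ 3.

3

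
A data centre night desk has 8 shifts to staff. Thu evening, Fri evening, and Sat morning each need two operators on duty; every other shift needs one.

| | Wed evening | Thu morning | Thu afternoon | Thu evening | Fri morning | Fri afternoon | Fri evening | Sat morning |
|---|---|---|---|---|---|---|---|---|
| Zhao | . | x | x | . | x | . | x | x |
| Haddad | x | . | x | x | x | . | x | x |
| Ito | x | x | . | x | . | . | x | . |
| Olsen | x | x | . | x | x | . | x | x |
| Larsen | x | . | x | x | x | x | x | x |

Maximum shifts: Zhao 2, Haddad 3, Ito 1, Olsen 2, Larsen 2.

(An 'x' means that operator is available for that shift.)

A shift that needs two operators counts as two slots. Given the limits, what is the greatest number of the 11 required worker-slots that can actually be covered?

10

Total capacity across all operators is 2+3+1+2+2 = 10, and 11 slots are needed, so at most 10 can be filled.
An assignment achieving 10: Wed evening→Haddad, Thu morning→Zhao, Thu afternoon→Zhao, Thu evening→Haddad+Ito, Fri morning→Haddad, Fri afternoon→Larsen, Fri evening→Olsen, Sat morning→Olsen+Larsen.
Loads: Zhao 2/2, Haddad 3/3, Ito 1/1, Olsen 2/2, Larsen 2/2.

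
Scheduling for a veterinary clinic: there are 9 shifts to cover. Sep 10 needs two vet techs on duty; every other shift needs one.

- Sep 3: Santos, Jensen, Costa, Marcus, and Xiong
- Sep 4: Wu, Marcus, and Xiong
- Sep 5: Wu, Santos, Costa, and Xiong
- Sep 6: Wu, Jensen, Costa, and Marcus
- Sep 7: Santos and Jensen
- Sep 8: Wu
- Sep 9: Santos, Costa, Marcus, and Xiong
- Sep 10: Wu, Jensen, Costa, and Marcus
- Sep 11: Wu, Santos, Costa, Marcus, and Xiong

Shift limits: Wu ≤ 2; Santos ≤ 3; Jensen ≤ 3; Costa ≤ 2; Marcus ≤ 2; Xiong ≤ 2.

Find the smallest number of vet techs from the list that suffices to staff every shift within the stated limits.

4

10 slots to fill and no one can take more than 3, so at least ⌈10/3⌉ = 4 vet techs are needed.
Wu, Santos, Jensen, and Costa alone can cover everything: Sep 3→Jensen, Sep 4→Wu, Sep 5→Santos, Sep 6→Jensen, Sep 7→Santos, Sep 8→Wu, Sep 9→Santos, Sep 10→Jensen+Costa, Sep 11→Costa.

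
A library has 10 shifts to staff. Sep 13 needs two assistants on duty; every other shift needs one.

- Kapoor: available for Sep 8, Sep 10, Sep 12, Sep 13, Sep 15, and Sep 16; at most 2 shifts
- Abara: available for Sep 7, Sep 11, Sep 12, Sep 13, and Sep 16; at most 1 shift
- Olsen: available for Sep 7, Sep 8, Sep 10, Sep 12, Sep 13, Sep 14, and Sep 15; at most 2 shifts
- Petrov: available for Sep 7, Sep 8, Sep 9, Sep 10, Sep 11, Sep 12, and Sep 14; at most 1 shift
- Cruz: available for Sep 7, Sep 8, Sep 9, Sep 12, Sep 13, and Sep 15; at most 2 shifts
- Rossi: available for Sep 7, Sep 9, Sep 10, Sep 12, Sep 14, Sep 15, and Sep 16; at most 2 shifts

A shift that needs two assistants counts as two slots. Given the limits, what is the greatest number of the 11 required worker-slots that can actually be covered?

10

Total capacity across all assistants is 2+1+2+1+2+2 = 10, and 11 slots are needed, so at most 10 can be filled.
An assignment achieving 10: Sep 7→Rossi, Sep 8→Kapoor, Sep 9→Petrov, Sep 10→Olsen, Sep 11→Abara, Sep 12→Rossi, Sep 13→Cruz, Sep 14→Olsen, Sep 15→Cruz, Sep 16→Kapoor.
Loads: Kapoor 2/2, Abara 1/1, Olsen 2/2, Petrov 1/1, Cruz 2/2, Rossi 2/2.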